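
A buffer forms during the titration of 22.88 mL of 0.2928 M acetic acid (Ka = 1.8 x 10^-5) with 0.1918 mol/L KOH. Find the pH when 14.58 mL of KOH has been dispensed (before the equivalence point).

Initial n(CH3COOH) = 0.2928 x 0.02288 = 0.006699 mol.
n(KOH) added = 0.1918 x 0.01458 = 0.002796 mol, converting that many moles of CH3COOH to CH3COO-.
Remaining n(CH3COOH) = 0.003903 mol; n(CH3COO-) = 0.002796 mol.
By Henderson-Hasselbalch, pH = pKa + log([A^-]/[HA]) = 4.74 + log(0.002796/0.003903) = 4.74 + (-0.14) = 4.60.

4.60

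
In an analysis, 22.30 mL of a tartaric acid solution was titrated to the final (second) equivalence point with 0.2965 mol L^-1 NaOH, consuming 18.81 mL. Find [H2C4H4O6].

n(NaOH) = 0.2965 x 0.01881 = 0.005577 mol.
At the final (second) equivalence point, 2 mol OH^- react per mol H2C4H4O6, so n(H2C4H4O6) = 0.005577 / 2 = 0.002789 mol.
[H2C4H4O6] = 0.002789 / 0.02230 L = 0.125 M.

0.125 M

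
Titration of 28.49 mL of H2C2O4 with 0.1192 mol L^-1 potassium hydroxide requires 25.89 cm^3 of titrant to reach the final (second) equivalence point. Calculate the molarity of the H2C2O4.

0.0542 M

n(KOH) = 0.1192 x 0.02589 = 0.003086 mol.
At the final (second) equivalence point, 2 mol OH^- react per mol H2C2O4, so n(H2C2O4) = 0.003086 / 2 = 0.001543 mol.
[H2C2O4] = 0.001543 / 0.02849 L = 0.0542 M.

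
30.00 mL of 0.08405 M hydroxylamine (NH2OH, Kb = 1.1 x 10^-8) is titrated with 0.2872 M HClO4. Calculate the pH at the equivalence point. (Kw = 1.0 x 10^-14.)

3.61

n(NH2OH) = 0.08405 x 0.03000 = 0.002521 mol; V(HClO4) at equivalence = 0.002521/0.2872 = 0.008780 L.
At equivalence the base is fully converted to NH3OH+; total volume = 0.03878 L, so [NH3OH+] = 0.002521/0.03878 = 0.06502 M.
Ka(NH3OH+) = Kw/Kb = 1.0e-14 / 1.1 x 10^-8 = 9.09e-7.
[H^+] = sqrt(Ka x [NH3OH+]) = sqrt(9.09e-7 x 0.06502) = 0.000243 M.
pH = -log(0.000243) = 3.61.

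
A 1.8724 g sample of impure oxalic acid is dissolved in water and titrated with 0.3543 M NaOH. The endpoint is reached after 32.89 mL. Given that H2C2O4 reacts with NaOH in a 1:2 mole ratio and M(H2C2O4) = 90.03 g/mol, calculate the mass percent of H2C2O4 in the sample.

28.0%

n(NaOH) = 0.3543 x 0.03289 = 0.01165 mol.
n(H2C2O4) = 0.01165 / 2 = 0.005826 mol.
mass of H2C2O4 = 0.005826 x 90.03 = 0.5246 g.
% purity = 0.5246 / 1.8724 x 100 = 28.0%.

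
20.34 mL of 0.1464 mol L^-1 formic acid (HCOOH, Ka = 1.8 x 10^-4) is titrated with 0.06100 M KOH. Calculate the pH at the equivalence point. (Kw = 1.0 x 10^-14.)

8.19

n(HCOOH) = 0.1464 x 0.02034 = 0.002978 mol; V(KOH) at equivalence = 0.002978/0.06100 = 0.04882 L.
At equivalence all the acid is converted to HCOO-; total volume = 0.02034 + 0.04882 = 0.06916 L, so [HCOO-] = 0.002978/0.06916 = 0.04306 M.
Kb = Kw/Ka = 1.0e-14 / 1.8 x 10^-4 = 5.56e-11.
[OH^-] = sqrt(Kb x [HCOO-]) = sqrt(5.56e-11 x 0.04306) = 1.55e-6 M.
pOH = 5.81, so pH = 14.00 - 5.81 = 8.19.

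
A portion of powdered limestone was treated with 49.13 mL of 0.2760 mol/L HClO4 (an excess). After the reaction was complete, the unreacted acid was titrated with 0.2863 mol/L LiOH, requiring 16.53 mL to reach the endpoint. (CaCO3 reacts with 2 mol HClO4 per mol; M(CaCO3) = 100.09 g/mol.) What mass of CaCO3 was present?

0.442 g

Total n(HClO4) added = 0.2760 x 0.04913 = 0.01356 mol.
n(LiOH) used = 0.2863 x 0.01653 = 0.004733 mol, which equals the excess n(HClO4).
So n(HClO4) consumed by the sample = 0.01356 - 0.004733 = 0.008827 mol.
n(CaCO3) = 0.008827 / 2 = 0.004414 mol.
mass = 0.004414 mol x 100.09 g/mol = 0.442 g.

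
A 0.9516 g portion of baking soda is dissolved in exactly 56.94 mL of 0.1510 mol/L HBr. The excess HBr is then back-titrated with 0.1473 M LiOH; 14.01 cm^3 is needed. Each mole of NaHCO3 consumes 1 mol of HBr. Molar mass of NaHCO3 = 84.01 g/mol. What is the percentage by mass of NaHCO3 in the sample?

Total n(HBr) added = 0.1510 x 0.05694 = 0.008598 mol.
n(LiOH) used = 0.1473 x 0.01401 = 0.002064 mol, which equals the excess n(HBr).
So n(HBr) consumed by the sample = 0.008598 - 0.002064 = 0.006534 mol.
n(NaHCO3) = 0.006534 / 1 = 0.006534 mol.
mass NaHCO3 = 0.006534 x 84.01 = 0.5489 g, so %NaHCO3 = 0.5489/0.9516 x 100 = 57.7%.

57.7%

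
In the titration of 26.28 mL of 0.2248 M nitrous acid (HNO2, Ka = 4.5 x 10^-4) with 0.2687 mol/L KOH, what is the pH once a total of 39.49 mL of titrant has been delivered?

n(acid) = 0.2248 x 0.02628 = 0.005908 mol; n(KOH) added = 0.2687 x 0.03949 = 0.01061 mol.
Base is in excess by 0.01061 - 0.005908 = 0.004703 mol in a total volume of 0.06577 L.
[OH^-] = 0.004703/0.06577 = 0.07151 M, so pOH = 1.15 and pH = 14.00 - 1.15 = 12.85.

12.85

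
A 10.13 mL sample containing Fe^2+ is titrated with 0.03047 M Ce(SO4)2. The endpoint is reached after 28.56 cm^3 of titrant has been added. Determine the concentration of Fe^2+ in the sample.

0.0859 M

n(Ce(SO4)2) = 0.03047 x 0.02856 = 0.0008702 mol.
From the balanced equation, 1 mol Ce(SO4)2 reacts with 1 mol Fe^2+, so n(Fe^2+) = 0.0008702 x 1/1 = 0.0008702 mol.
[Fe^2+] = 0.0008702 / 0.01013 L = 0.0859 M.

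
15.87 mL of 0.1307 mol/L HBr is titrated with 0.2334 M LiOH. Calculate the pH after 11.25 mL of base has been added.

12.31

n(acid) = 0.1307 x 0.01587 = 0.002074 mol; n(LiOH) added = 0.2334 x 0.01125 = 0.002626 mol.
Base is in excess by 0.002626 - 0.002074 = 0.0005515 mol in a total volume of 0.02712 L.
[OH^-] = 0.0005515/0.02712 = 0.02034 M, so pOH = 1.69 and pH = 14.00 - 1.69 = 12.31.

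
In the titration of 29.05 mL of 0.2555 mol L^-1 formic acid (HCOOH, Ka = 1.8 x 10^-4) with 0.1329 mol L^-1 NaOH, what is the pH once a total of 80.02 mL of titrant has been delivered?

12.47

n(acid) = 0.2555 x 0.02905 = 0.007422 mol; n(NaOH) added = 0.1329 x 0.08002 = 0.01063 mol.
Base is in excess by 0.01063 - 0.007422 = 0.003212 mol in a total volume of 0.1091 L.
[OH^-] = 0.003212/0.1091 = 0.02945 M, so pOH = 1.53 and pH = 14.00 - 1.53 = 12.47.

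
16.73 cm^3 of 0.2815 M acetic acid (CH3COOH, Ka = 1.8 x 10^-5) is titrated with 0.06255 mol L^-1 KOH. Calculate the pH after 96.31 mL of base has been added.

n(acid) = 0.2815 x 0.01673 = 0.004709 mol; n(KOH) added = 0.06255 x 0.09631 = 0.006024 mol.
Base is in excess by 0.006024 - 0.004709 = 0.001315 mol in a total volume of 0.1130 L.
[OH^-] = 0.001315/0.1130 = 0.01163 M, so pOH = 1.93 and pH = 14.00 - 1.93 = 12.07.

12.07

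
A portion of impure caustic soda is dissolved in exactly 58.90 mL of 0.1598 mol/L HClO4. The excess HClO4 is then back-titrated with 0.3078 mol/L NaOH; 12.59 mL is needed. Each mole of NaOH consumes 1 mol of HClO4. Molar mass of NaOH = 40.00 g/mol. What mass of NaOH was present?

Total n(HClO4) added = 0.1598 x 0.05890 = 0.009412 mol.
n(NaOH) used = 0.3078 x 0.01259 = 0.003875 mol, which equals the excess n(HClO4).
So n(HClO4) consumed by the sample = 0.009412 - 0.003875 = 0.005537 mol.
n(NaOH) = 0.005537 / 1 = 0.005537 mol.
mass = 0.005537 mol x 40.00 g/mol = 0.221 g.

0.221 g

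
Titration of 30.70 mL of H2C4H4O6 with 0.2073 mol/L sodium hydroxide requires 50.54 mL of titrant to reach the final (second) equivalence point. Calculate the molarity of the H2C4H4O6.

n(NaOH) = 0.2073 x 0.05054 = 0.01048 mol.
At the final (second) equivalence point, 2 mol OH^- react per mol H2C4H4O6, so n(H2C4H4O6) = 0.01048 / 2 = 0.005238 mol.
[H2C4H4O6] = 0.005238 / 0.03070 L = 0.171 M.

0.171 M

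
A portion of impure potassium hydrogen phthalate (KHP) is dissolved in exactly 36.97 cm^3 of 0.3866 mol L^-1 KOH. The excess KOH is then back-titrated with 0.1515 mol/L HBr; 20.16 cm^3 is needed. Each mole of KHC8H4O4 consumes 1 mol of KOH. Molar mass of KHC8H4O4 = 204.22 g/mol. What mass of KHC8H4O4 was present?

Total n(KOH) added = 0.3866 x 0.03697 = 0.01429 mol.
n(HBr) used = 0.1515 x 0.02016 = 0.003054 mol, which equals the excess n(KOH).
So n(KOH) consumed by the sample = 0.01429 - 0.003054 = 0.01124 mol.
n(KHC8H4O4) = 0.01124 / 1 = 0.01124 mol.
mass = 0.01124 mol x 204.22 g/mol = 2.30 g.

2.30 g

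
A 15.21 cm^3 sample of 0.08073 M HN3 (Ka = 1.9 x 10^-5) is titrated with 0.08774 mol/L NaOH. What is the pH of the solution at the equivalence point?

n(HN3) = 0.08073 x 0.01521 = 0.001228 mol; V(NaOH) at equivalence = 0.001228/0.08774 = 0.01399 L.
At equivalence all the acid is converted to N3-; total volume = 0.01521 + 0.01399 = 0.02920 L, so [N3-] = 0.001228/0.02920 = 0.04204 M.
Kb = Kw/Ka = 1.0e-14 / 1.9 x 10^-5 = 5.26e-10.
[OH^-] = sqrt(Kb x [N3-]) = sqrt(5.26e-10 x 0.04204) = 4.70e-6 M.
pOH = 5.33, so pH = 14.00 - 5.33 = 8.67.

8.67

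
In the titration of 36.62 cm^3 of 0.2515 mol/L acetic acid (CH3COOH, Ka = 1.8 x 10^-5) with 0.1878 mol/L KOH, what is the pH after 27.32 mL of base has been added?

4.84

Initial n(CH3COOH) = 0.2515 x 0.03662 = 0.009210 mol.
n(KOH) added = 0.1878 x 0.02732 = 0.005131 mol, converting that many moles of CH3COOH to CH3COO-.
Remaining n(CH3COOH) = 0.004079 mol; n(CH3COO-) = 0.005131 mol.
By Henderson-Hasselbalch, pH = pKa + log([A^-]/[HA]) = 4.74 + log(0.005131/0.004079) = 4.74 + (+0.10) = 4.84.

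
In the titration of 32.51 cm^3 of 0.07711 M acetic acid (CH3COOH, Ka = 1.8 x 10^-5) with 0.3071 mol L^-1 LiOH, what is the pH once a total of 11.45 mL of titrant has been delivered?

n(acid) = 0.07711 x 0.03251 = 0.002507 mol; n(LiOH) added = 0.3071 x 0.01145 = 0.003516 mol.
Base is in excess by 0.003516 - 0.002507 = 0.001009 mol in a total volume of 0.04396 L.
[OH^-] = 0.001009/0.04396 = 0.02296 M, so pOH = 1.64 and pH = 14.00 - 1.64 = 12.36.

12.36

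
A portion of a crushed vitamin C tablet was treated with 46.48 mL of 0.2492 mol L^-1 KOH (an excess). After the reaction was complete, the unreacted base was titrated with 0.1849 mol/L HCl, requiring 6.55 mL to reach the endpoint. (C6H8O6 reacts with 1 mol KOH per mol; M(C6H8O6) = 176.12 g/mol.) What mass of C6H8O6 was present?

1.83 g

Total n(KOH) added = 0.2492 x 0.04648 = 0.01158 mol.
n(HCl) used = 0.1849 x 0.006550 = 0.001211 mol, which equals the excess n(KOH).
So n(KOH) consumed by the sample = 0.01158 - 0.001211 = 0.01037 mol.
n(C6H8O6) = 0.01037 / 1 = 0.01037 mol.
mass = 0.01037 mol x 176.12 g/mol = 1.83 g.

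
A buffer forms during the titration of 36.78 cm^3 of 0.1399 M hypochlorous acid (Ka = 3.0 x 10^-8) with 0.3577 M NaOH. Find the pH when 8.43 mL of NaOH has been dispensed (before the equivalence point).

7.67

Initial n(HClO) = 0.1399 x 0.03678 = 0.005146 mol.
n(NaOH) added = 0.3577 x 0.008430 = 0.003015 mol, converting that many moles of HClO to ClO-.
Remaining n(HClO) = 0.002130 mol; n(ClO-) = 0.003015 mol.
By Henderson-Hasselbalch, pH = pKa + log([A^-]/[HA]) = 7.52 + log(0.003015/0.002130) = 7.52 + (+0.15) = 7.67.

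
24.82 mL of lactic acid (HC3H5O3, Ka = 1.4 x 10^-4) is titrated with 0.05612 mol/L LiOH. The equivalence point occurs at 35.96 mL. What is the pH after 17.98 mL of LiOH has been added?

3.85

17.98 mL is exactly half the equivalence volume (35.96/2), i.e. the half-equivalence point.
There, n(HA) = n(A^-), so pH = pKa = -log(1.4 x 10^-4) = 3.85.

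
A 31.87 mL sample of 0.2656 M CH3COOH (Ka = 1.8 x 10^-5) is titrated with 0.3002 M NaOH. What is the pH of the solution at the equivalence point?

n(CH3COOH) = 0.2656 x 0.03187 = 0.008465 mol; V(NaOH) at equivalence = 0.008465/0.3002 = 0.02820 L.
At equivalence all the acid is converted to CH3COO-; total volume = 0.03187 + 0.02820 = 0.06007 L, so [CH3COO-] = 0.008465/0.06007 = 0.1409 M.
Kb = Kw/Ka = 1.0e-14 / 1.8 x 10^-5 = 5.56e-10.
[OH^-] = sqrt(Kb x [CH3COO-]) = sqrt(5.56e-10 x 0.1409) = 8.85e-6 M.
pOH = 5.05, so pH = 14.00 - 5.05 = 8.95.

8.95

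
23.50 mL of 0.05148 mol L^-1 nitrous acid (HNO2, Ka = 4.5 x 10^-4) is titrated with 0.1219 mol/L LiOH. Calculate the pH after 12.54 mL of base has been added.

n(acid) = 0.05148 x 0.02350 = 0.001210 mol; n(LiOH) added = 0.1219 x 0.01254 = 0.001529 mol.
Base is in excess by 0.001529 - 0.001210 = 0.0003188 mol in a total volume of 0.03604 L.
[OH^-] = 0.0003188/0.03604 = 0.008847 M, so pOH = 2.05 and pH = 14.00 - 2.05 = 11.95.

11.95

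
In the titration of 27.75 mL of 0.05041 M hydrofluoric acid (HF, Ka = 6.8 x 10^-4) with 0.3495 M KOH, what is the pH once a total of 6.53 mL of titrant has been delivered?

n(acid) = 0.05041 x 0.02775 = 0.001399 mol; n(KOH) added = 0.3495 x 0.006530 = 0.002282 mol.
Base is in excess by 0.002282 - 0.001399 = 0.0008834 mol in a total volume of 0.03428 L.
[OH^-] = 0.0008834/0.03428 = 0.02577 M, so pOH = 1.59 and pH = 14.00 - 1.59 = 12.41.

12.41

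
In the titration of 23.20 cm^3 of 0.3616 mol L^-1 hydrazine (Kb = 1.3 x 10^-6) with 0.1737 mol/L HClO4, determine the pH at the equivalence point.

n(N2H4) = 0.3616 x 0.02320 = 0.008389 mol; V(HClO4) at equivalence = 0.008389/0.1737 = 0.04830 L.
At equivalence the base is fully converted to N2H5+; total volume = 0.07150 L, so [N2H5+] = 0.008389/0.07150 = 0.1173 M.
Ka(N2H5+) = Kw/Kb = 1.0e-14 / 1.3 x 10^-6 = 7.69e-9.
[H^+] = sqrt(Ka x [N2H5+]) = sqrt(7.69e-9 x 0.1173) = 3.00e-5 M.
pH = -log(3.00e-5) = 4.52.

4.52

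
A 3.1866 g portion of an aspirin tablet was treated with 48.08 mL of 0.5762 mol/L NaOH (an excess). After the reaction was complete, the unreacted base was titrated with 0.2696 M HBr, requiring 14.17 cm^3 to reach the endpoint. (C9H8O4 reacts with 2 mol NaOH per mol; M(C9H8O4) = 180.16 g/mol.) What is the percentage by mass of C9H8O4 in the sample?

67.5%

Total n(NaOH) added = 0.5762 x 0.04808 = 0.02770 mol.
n(HBr) used = 0.2696 x 0.01417 = 0.003820 mol, which equals the excess n(NaOH).
So n(NaOH) consumed by the sample = 0.02770 - 0.003820 = 0.02388 mol.
n(C9H8O4) = 0.02388 / 2 = 0.01194 mol.
mass C9H8O4 = 0.01194 x 180.16 = 2.151 g, so %C9H8O4 = 2.151/3.1866 x 100 = 67.5%.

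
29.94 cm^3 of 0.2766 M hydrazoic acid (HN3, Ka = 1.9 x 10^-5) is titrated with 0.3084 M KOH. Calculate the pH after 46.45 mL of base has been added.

n(acid) = 0.2766 x 0.02994 = 0.008281 mol; n(KOH) added = 0.3084 x 0.04645 = 0.01433 mol.
Base is in excess by 0.01433 - 0.008281 = 0.006044 mol in a total volume of 0.07639 L.
[OH^-] = 0.006044/0.07639 = 0.07912 M, so pOH = 1.10 and pH = 14.00 - 1.10 = 12.90.

12.90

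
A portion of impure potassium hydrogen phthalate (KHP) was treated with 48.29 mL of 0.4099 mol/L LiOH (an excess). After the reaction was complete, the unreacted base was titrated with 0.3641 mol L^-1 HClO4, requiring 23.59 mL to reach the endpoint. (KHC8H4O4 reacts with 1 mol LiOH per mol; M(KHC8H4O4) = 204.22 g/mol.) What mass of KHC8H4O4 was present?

Total n(LiOH) added = 0.4099 x 0.04829 = 0.01979 mol.
n(HClO4) used = 0.3641 x 0.02359 = 0.008589 mol, which equals the excess n(LiOH).
So n(LiOH) consumed by the sample = 0.01979 - 0.008589 = 0.01120 mol.
n(KHC8H4O4) = 0.01120 / 1 = 0.01120 mol.
mass = 0.01120 mol x 204.22 g/mol = 2.29 g.

2.29 g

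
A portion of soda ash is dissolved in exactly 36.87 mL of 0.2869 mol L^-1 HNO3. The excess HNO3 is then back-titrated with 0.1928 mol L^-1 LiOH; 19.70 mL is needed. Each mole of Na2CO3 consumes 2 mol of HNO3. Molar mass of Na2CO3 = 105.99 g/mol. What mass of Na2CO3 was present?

Total n(HNO3) added = 0.2869 x 0.03687 = 0.01058 mol.
n(LiOH) used = 0.1928 x 0.01970 = 0.003798 mol, which equals the excess n(HNO3).
So n(HNO3) consumed by the sample = 0.01058 - 0.003798 = 0.006780 mol.
n(Na2CO3) = 0.006780 / 2 = 0.003390 mol.
mass = 0.003390 mol x 105.99 g/mol = 0.359 g.

0.359 g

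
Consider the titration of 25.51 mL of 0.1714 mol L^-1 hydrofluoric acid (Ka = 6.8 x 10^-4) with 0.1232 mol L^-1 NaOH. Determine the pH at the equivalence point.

8.01

n(HF) = 0.1714 x 0.02551 = 0.004372 mol; V(NaOH) at equivalence = 0.004372/0.1232 = 0.03549 L.
At equivalence all the acid is converted to F-; total volume = 0.02551 + 0.03549 = 0.06100 L, so [F-] = 0.004372/0.06100 = 0.07168 M.
Kb = Kw/Ka = 1.0e-14 / 6.8 x 10^-4 = 1.47e-11.
[OH^-] = sqrt(Kb x [F-]) = sqrt(1.47e-11 x 0.07168) = 1.03e-6 M.
pOH = 5.99, so pH = 14.00 - 5.99 = 8.01.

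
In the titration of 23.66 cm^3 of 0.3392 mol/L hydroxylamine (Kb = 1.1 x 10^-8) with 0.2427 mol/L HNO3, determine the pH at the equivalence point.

n(NH2OH) = 0.3392 x 0.02366 = 0.008025 mol; V(HNO3) at equivalence = 0.008025/0.2427 = 0.03307 L.
At equivalence the base is fully converted to NH3OH+; total volume = 0.05673 L, so [NH3OH+] = 0.008025/0.05673 = 0.1415 M.
Ka(NH3OH+) = Kw/Kb = 1.0e-14 / 1.1 x 10^-8 = 9.09e-7.
[H^+] = sqrt(Ka x [NH3OH+]) = sqrt(9.09e-7 x 0.1415) = 0.000359 M.
pH = -log(0.000359) = 3.45.

3.45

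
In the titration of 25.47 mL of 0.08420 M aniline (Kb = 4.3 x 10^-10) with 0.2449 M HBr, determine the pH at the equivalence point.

n(C6H5NH2) = 0.08420 x 0.02547 = 0.002145 mol; V(HBr) at equivalence = 0.002145/0.2449 = 0.008757 L.
At equivalence the base is fully converted to C6H5NH3+; total volume = 0.03423 L, so [C6H5NH3+] = 0.002145/0.03423 = 0.06266 M.
Ka(C6H5NH3+) = Kw/Kb = 1.0e-14 / 4.3 x 10^-10 = 2.33e-5.
[H^+] = sqrt(Ka x [C6H5NH3+]) = sqrt(2.33e-5 x 0.06266) = 0.00121 M.
pH = -log(0.00121) = 2.92.

2.92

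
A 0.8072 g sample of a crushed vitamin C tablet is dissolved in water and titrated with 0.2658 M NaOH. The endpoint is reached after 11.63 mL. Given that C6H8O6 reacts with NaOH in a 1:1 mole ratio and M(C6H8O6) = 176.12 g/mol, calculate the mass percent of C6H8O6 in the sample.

67.4%

n(NaOH) = 0.2658 x 0.01163 = 0.003091 mol.
n(C6H8O6) = 0.003091 / 1 = 0.003091 mol.
mass of C6H8O6 = 0.003091 x 176.12 = 0.5444 g.
% purity = 0.5444 / 0.8072 x 100 = 67.4%.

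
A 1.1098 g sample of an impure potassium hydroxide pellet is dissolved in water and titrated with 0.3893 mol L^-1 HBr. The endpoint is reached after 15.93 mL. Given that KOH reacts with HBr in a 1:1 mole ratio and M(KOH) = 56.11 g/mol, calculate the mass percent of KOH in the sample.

31.4%

n(HBr) = 0.3893 x 0.01593 = 0.006202 mol.
n(KOH) = 0.006202 / 1 = 0.006202 mol.
mass of KOH = 0.006202 x 56.11 = 0.3480 g.
% purity = 0.3480 / 1.1098 x 100 = 31.4%.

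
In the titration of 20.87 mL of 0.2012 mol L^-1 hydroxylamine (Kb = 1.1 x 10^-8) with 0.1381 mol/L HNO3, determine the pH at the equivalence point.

3.56

n(NH2OH) = 0.2012 x 0.02087 = 0.004199 mol; V(HNO3) at equivalence = 0.004199/0.1381 = 0.03041 L.
At equivalence the base is fully converted to NH3OH+; total volume = 0.05128 L, so [NH3OH+] = 0.004199/0.05128 = 0.08189 M.
Ka(NH3OH+) = Kw/Kb = 1.0e-14 / 1.1 x 10^-8 = 9.09e-7.
[H^+] = sqrt(Ka x [NH3OH+]) = sqrt(9.09e-7 x 0.08189) = 0.000273 M.
pH = -log(0.000273) = 3.56.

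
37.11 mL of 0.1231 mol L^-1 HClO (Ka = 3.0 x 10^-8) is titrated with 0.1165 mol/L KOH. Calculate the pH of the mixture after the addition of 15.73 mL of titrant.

7.35

Initial n(HClO) = 0.1231 x 0.03711 = 0.004568 mol.
n(KOH) added = 0.1165 x 0.01573 = 0.001833 mol, converting that many moles of HClO to ClO-.
Remaining n(HClO) = 0.002736 mol; n(ClO-) = 0.001833 mol.
By Henderson-Hasselbalch, pH = pKa + log([A^-]/[HA]) = 7.52 + log(0.001833/0.002736) = 7.52 + (-0.17) = 7.35.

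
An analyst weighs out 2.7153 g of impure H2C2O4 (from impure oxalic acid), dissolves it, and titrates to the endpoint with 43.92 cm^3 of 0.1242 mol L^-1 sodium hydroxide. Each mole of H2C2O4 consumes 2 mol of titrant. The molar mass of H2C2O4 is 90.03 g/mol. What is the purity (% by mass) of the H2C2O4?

n(NaOH) = 0.1242 x 0.04392 = 0.005455 mol.
n(H2C2O4) = 0.005455 / 2 = 0.002727 mol.
mass of H2C2O4 = 0.002727 x 90.03 = 0.2456 g.
% purity = 0.2456 / 2.7153 x 100 = 9.04%.

9.04%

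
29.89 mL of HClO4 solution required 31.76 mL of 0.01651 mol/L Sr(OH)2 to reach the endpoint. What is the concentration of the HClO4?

n(Sr(OH)2) delivered = 0.01651 x 0.03176 = 0.0005244 mol.
The reaction is 2 HClO4 + 1 Sr(OH)2, so n(HClO4) = 0.0005244 x 2/1 = 0.001049 mol.
[HClO4] = 0.001049 mol / 0.02989 L = 0.0351 M.

0.0351 M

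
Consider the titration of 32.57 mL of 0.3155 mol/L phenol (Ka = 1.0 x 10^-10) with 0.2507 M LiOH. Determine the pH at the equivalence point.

11.57

n(C6H5OH) = 0.3155 x 0.03257 = 0.01028 mol; V(LiOH) at equivalence = 0.01028/0.2507 = 0.04099 L.
At equivalence all the acid is converted to C6H5O-; total volume = 0.03257 + 0.04099 = 0.07356 L, so [C6H5O-] = 0.01028/0.07356 = 0.1397 M.
Kb = Kw/Ka = 1.0e-14 / 1.0 x 10^-10 = 0.000100.
[OH^-] = sqrt(Kb x [C6H5O-]) = sqrt(0.000100 x 0.1397) = 0.00374 M.
pOH = 2.43, so pH = 14.00 - 2.43 = 11.57.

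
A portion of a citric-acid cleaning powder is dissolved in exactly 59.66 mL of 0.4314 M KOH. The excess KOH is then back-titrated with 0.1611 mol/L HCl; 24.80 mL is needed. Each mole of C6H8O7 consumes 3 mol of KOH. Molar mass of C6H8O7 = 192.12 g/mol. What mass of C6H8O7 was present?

Total n(KOH) added = 0.4314 x 0.05966 = 0.02574 mol.
n(HCl) used = 0.1611 x 0.02480 = 0.003995 mol, which equals the excess n(KOH).
So n(KOH) consumed by the sample = 0.02574 - 0.003995 = 0.02174 mol.
n(C6H8O7) = 0.02174 / 3 = 0.007247 mol.
mass = 0.007247 mol x 192.12 g/mol = 1.39 g.

1.39 g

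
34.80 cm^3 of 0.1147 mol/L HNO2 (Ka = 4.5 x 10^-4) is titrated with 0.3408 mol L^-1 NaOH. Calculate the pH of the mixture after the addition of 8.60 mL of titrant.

Initial n(HNO2) = 0.1147 x 0.03480 = 0.003992 mol.
n(NaOH) added = 0.3408 x 0.008600 = 0.002931 mol, converting that many moles of HNO2 to NO2-.
Remaining n(HNO2) = 0.001061 mol; n(NO2-) = 0.002931 mol.
By Henderson-Hasselbalch, pH = pKa + log([A^-]/[HA]) = 3.35 + log(0.002931/0.001061) = 3.35 + (+0.44) = 3.79.

3.79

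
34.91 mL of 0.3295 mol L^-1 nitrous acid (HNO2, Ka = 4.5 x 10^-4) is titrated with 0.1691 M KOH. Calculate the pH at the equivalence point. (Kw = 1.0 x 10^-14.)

n(HNO2) = 0.3295 x 0.03491 = 0.01150 mol; V(KOH) at equivalence = 0.01150/0.1691 = 0.06802 L.
At equivalence all the acid is converted to NO2-; total volume = 0.03491 + 0.06802 = 0.1029 L, so [NO2-] = 0.01150/0.1029 = 0.1117 M.
Kb = Kw/Ka = 1.0e-14 / 4.5 x 10^-4 = 2.22e-11.
[OH^-] = sqrt(Kb x [NO2-]) = sqrt(2.22e-11 x 0.1117) = 1.58e-6 M.
pOH = 5.80, so pH = 14.00 - 5.80 = 8.20.

8.20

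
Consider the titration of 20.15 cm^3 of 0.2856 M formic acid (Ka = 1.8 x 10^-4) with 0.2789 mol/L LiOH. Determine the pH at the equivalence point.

n(HCOOH) = 0.2856 x 0.02015 = 0.005755 mol; V(LiOH) at equivalence = 0.005755/0.2789 = 0.02063 L.
At equivalence all the acid is converted to HCOO-; total volume = 0.02015 + 0.02063 = 0.04078 L, so [HCOO-] = 0.005755/0.04078 = 0.1411 M.
Kb = Kw/Ka = 1.0e-14 / 1.8 x 10^-4 = 5.56e-11.
[OH^-] = sqrt(Kb x [HCOO-]) = sqrt(5.56e-11 x 0.1411) = 2.80e-6 M.
pOH = 5.55, so pH = 14.00 - 5.55 = 8.45.

8.45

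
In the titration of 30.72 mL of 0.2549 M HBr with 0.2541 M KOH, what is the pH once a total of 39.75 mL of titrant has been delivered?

12.51

n(acid) = 0.2549 x 0.03072 = 0.007831 mol; n(KOH) added = 0.2541 x 0.03975 = 0.01010 mol.
Base is in excess by 0.01010 - 0.007831 = 0.002270 mol in a total volume of 0.07047 L.
[OH^-] = 0.002270/0.07047 = 0.03221 M, so pOH = 1.49 and pH = 14.00 - 1.49 = 12.51.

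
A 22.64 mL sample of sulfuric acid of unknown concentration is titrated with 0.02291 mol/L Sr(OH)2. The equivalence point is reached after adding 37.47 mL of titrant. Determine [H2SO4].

n(Sr(OH)2) delivered = 0.02291 x 0.03747 = 0.0008584 mol.
For a 1:1 reaction, n(H2SO4) = 0.0008584 mol.
[H2SO4] = 0.0008584 mol / 0.02264 L = 0.0379 M.

0.0379 M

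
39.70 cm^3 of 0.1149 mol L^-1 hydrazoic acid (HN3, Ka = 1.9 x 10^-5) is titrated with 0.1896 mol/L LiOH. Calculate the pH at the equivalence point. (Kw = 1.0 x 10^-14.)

8.79

n(HN3) = 0.1149 x 0.03970 = 0.004562 mol; V(LiOH) at equivalence = 0.004562/0.1896 = 0.02406 L.
At equivalence all the acid is converted to N3-; total volume = 0.03970 + 0.02406 = 0.06376 L, so [N3-] = 0.004562/0.06376 = 0.07154 M.
Kb = Kw/Ka = 1.0e-14 / 1.9 x 10^-5 = 5.26e-10.
[OH^-] = sqrt(Kb x [N3-]) = sqrt(5.26e-10 x 0.07154) = 6.14e-6 M.
pOH = 5.21, so pH = 14.00 - 5.21 = 8.79.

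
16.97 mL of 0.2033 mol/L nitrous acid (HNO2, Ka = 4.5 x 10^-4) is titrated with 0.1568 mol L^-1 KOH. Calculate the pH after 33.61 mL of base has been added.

12.56

n(acid) = 0.2033 x 0.01697 = 0.003450 mol; n(KOH) added = 0.1568 x 0.03361 = 0.005270 mol.
Base is in excess by 0.005270 - 0.003450 = 0.001820 mol in a total volume of 0.05058 L.
[OH^-] = 0.001820/0.05058 = 0.03598 M, so pOH = 1.44 and pH = 14.00 - 1.44 = 12.56.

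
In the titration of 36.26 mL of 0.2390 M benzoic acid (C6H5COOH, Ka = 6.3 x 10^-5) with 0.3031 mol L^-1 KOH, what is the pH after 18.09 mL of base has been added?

4.44

Initial n(C6H5COOH) = 0.2390 x 0.03626 = 0.008666 mol.
n(KOH) added = 0.3031 x 0.01809 = 0.005483 mol, converting that many moles of C6H5COOH to C6H5COO-.
Remaining n(C6H5COOH) = 0.003183 mol; n(C6H5COO-) = 0.005483 mol.
By Henderson-Hasselbalch, pH = pKa + log([A^-]/[HA]) = 4.20 + log(0.005483/0.003183) = 4.20 + (+0.24) = 4.44.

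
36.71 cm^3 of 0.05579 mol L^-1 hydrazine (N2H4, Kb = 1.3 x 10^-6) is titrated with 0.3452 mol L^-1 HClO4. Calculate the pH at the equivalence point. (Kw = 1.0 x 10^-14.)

n(N2H4) = 0.05579 x 0.03671 = 0.002048 mol; V(HClO4) at equivalence = 0.002048/0.3452 = 0.005933 L.
At equivalence the base is fully converted to N2H5+; total volume = 0.04264 L, so [N2H5+] = 0.002048/0.04264 = 0.04803 M.
Ka(N2H5+) = Kw/Kb = 1.0e-14 / 1.3 x 10^-6 = 7.69e-9.
[H^+] = sqrt(Ka x [N2H5+]) = sqrt(7.69e-9 x 0.04803) = 1.92e-5 M.
pH = -log(1.92e-5) = 4.72.

4.72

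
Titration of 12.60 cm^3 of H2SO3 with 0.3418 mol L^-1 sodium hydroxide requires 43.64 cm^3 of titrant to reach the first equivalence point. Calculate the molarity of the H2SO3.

n(NaOH) = 0.3418 x 0.04364 = 0.01492 mol.
At the first equivalence point, 1 mol OH^- react per mol H2SO3, so n(H2SO3) = 0.01492 / 1 = 0.01492 mol.
[H2SO3] = 0.01492 / 0.01260 L = 1.18 M.

1.18 M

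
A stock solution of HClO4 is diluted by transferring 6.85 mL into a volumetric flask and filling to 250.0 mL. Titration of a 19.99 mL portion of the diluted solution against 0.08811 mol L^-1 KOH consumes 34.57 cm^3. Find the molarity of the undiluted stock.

5.56 M

n(KOH) = 0.08811 x 0.03457 = 0.003046 mol.
n(HClO4) in the aliquot = 0.003046 mol.
[diluted HClO4] = 0.003046 / 0.01999 = 0.1524 M.
Dilution factor = 250.0/6.850 = 36.50, so [stock] = 0.1524 x 36.50 = 5.56 M.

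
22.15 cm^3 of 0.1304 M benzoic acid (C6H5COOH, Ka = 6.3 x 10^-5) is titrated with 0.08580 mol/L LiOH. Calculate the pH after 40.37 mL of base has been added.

n(acid) = 0.1304 x 0.02215 = 0.002888 mol; n(LiOH) added = 0.08580 x 0.04037 = 0.003464 mol.
Base is in excess by 0.003464 - 0.002888 = 0.0005754 mol in a total volume of 0.06252 L.
[OH^-] = 0.0005754/0.06252 = 0.009203 M, so pOH = 2.04 and pH = 14.00 - 2.04 = 11.96.

11.96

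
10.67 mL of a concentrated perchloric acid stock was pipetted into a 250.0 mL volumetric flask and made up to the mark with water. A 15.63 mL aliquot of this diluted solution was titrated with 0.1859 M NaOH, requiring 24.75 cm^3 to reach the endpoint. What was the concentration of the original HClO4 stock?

n(NaOH) = 0.1859 x 0.02475 = 0.004601 mol.
n(HClO4) in the aliquot = 0.004601 mol.
[diluted HClO4] = 0.004601 / 0.01563 = 0.2944 M.
Dilution factor = 250.0/10.67 = 23.43, so [stock] = 0.2944 x 23.43 = 6.90 M.

6.90 M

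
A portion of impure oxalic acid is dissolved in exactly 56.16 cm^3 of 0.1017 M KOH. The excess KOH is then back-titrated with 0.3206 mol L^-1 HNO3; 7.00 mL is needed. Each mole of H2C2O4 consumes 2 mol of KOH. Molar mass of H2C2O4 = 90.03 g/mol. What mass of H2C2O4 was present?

Total n(KOH) added = 0.1017 x 0.05616 = 0.005711 mol.
n(HNO3) used = 0.3206 x 0.007000 = 0.002244 mol, which equals the excess n(KOH).
So n(KOH) consumed by the sample = 0.005711 - 0.002244 = 0.003467 mol.
n(H2C2O4) = 0.003467 / 2 = 0.001734 mol.
mass = 0.001734 mol x 90.03 g/mol = 0.156 g.

0.156 g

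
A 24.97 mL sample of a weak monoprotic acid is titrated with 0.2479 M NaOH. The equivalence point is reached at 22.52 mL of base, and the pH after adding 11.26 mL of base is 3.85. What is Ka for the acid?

1.4 x 10^-4

11.26 mL is half of the equivalence volume, so this is the half-equivalence point where [HA] = [A^-].
At half-equivalence pH = pKa, so pKa = 3.85.
Ka = 10^(-3.85) = 1.4 x 10^-4.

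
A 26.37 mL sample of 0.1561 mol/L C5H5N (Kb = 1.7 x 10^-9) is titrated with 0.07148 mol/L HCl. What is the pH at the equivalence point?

n(C5H5N) = 0.1561 x 0.02637 = 0.004116 mol; V(HCl) at equivalence = 0.004116/0.07148 = 0.05759 L.
At equivalence the base is fully converted to C5H5NH+; total volume = 0.08396 L, so [C5H5NH+] = 0.004116/0.08396 = 0.04903 M.
Ka(C5H5NH+) = Kw/Kb = 1.0e-14 / 1.7 x 10^-9 = 5.88e-6.
[H^+] = sqrt(Ka x [C5H5NH+]) = sqrt(5.88e-6 x 0.04903) = 0.000537 M.
pH = -log(0.000537) = 3.27.

3.27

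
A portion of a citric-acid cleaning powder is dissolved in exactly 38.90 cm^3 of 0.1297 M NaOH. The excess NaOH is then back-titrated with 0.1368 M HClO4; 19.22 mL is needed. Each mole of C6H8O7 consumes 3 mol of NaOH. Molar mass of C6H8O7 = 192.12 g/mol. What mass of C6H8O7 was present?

0.155 g

Total n(NaOH) added = 0.1297 x 0.03890 = 0.005045 mol.
n(HClO4) used = 0.1368 x 0.01922 = 0.002629 mol, which equals the excess n(NaOH).
So n(NaOH) consumed by the sample = 0.005045 - 0.002629 = 0.002416 mol.
n(C6H8O7) = 0.002416 / 3 = 0.0008053 mol.
mass = 0.0008053 mol x 192.12 g/mol = 0.155 g.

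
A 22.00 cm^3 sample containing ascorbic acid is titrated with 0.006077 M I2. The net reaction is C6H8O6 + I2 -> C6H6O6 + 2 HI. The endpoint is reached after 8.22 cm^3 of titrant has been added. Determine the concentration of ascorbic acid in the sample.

n(I2) = 0.006077 x 0.008220 = 4.995e-5 mol.
From the balanced equation, 1 mol I2 reacts with 1 mol ascorbic acid, so n(ascorbic acid) = 4.995e-5 x 1/1 = 4.995e-5 mol.
[ascorbic acid] = 4.995e-5 / 0.02200 L = 0.00227 M.

0.00227 M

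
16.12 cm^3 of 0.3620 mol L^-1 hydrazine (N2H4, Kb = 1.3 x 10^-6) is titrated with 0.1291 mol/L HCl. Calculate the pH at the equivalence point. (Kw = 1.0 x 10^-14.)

4.57

n(N2H4) = 0.3620 x 0.01612 = 0.005835 mol; V(HCl) at equivalence = 0.005835/0.1291 = 0.04520 L.
At equivalence the base is fully converted to N2H5+; total volume = 0.06132 L, so [N2H5+] = 0.005835/0.06132 = 0.09516 M.
Ka(N2H5+) = Kw/Kb = 1.0e-14 / 1.3 x 10^-6 = 7.69e-9.
[H^+] = sqrt(Ka x [N2H5+]) = sqrt(7.69e-9 x 0.09516) = 2.71e-5 M.
pH = -log(2.71e-5) = 4.57.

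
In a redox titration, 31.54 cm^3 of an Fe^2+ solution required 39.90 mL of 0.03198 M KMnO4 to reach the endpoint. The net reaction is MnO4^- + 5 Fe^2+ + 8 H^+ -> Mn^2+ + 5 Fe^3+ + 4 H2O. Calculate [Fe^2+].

n(KMnO4) = 0.03198 x 0.03990 = 0.001276 mol.
From the balanced equation, 1 mol KMnO4 reacts with 5 mol Fe^2+, so n(Fe^2+) = 0.001276 x 5/1 = 0.006380 mol.
[Fe^2+] = 0.006380 / 0.03154 L = 0.202 M.

0.202 M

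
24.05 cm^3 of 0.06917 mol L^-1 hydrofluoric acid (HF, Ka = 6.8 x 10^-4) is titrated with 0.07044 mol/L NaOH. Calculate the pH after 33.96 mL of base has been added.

12.10

n(acid) = 0.06917 x 0.02405 = 0.001664 mol; n(NaOH) added = 0.07044 x 0.03396 = 0.002392 mol.
Base is in excess by 0.002392 - 0.001664 = 0.0007286 mol in a total volume of 0.05801 L.
[OH^-] = 0.0007286/0.05801 = 0.01256 M, so pOH = 1.90 and pH = 14.00 - 1.90 = 12.10.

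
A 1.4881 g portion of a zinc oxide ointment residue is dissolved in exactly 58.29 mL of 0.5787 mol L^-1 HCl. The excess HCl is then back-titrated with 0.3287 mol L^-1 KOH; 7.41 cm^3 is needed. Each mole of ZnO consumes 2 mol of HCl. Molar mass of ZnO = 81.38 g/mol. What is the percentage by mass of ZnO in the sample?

85.6%

Total n(HCl) added = 0.5787 x 0.05829 = 0.03373 mol.
n(KOH) used = 0.3287 x 0.007410 = 0.002436 mol, which equals the excess n(HCl).
So n(HCl) consumed by the sample = 0.03373 - 0.002436 = 0.03130 mol.
n(ZnO) = 0.03130 / 2 = 0.01565 mol.
mass ZnO = 0.01565 x 81.38 = 1.273 g, so %ZnO = 1.273/1.4881 x 100 = 85.6%.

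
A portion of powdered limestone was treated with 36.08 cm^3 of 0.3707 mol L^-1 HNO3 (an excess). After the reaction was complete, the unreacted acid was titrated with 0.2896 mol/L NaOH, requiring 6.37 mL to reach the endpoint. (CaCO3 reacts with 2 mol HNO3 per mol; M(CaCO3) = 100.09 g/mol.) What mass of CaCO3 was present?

0.577 g

Total n(HNO3) added = 0.3707 x 0.03608 = 0.01337 mol.
n(NaOH) used = 0.2896 x 0.006370 = 0.001845 mol, which equals the excess n(HNO3).
So n(HNO3) consumed by the sample = 0.01337 - 0.001845 = 0.01153 mol.
n(CaCO3) = 0.01153 / 2 = 0.005765 mol.
mass = 0.005765 mol x 100.09 g/mol = 0.577 g.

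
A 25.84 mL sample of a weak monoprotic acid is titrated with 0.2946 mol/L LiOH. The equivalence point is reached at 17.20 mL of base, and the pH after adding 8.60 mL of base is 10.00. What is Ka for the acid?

8.60 mL is half of the equivalence volume, so this is the half-equivalence point where [HA] = [A^-].
At half-equivalence pH = pKa, so pKa = 10.00.
Ka = 10^(-10.00) = 1.0 x 10^-10.

1.0 x 10^-10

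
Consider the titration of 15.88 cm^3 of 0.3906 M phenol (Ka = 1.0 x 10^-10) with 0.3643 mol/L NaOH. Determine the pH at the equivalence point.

n(C6H5OH) = 0.3906 x 0.01588 = 0.006203 mol; V(NaOH) at equivalence = 0.006203/0.3643 = 0.01703 L.
At equivalence all the acid is converted to C6H5O-; total volume = 0.01588 + 0.01703 = 0.03291 L, so [C6H5O-] = 0.006203/0.03291 = 0.1885 M.
Kb = Kw/Ka = 1.0e-14 / 1.0 x 10^-10 = 0.000100.
[OH^-] = sqrt(Kb x [C6H5O-]) = sqrt(0.000100 x 0.1885) = 0.00434 M.
pOH = 2.36, so pH = 14.00 - 2.36 = 11.64.

11.64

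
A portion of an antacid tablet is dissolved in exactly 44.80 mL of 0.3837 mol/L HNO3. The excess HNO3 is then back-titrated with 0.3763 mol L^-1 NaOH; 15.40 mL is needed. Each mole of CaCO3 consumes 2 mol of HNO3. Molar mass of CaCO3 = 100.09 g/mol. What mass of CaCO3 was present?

0.570 g

Total n(HNO3) added = 0.3837 x 0.04480 = 0.01719 mol.
n(NaOH) used = 0.3763 x 0.01540 = 0.005795 mol, which equals the excess n(HNO3).
So n(HNO3) consumed by the sample = 0.01719 - 0.005795 = 0.01139 mol.
n(CaCO3) = 0.01139 / 2 = 0.005697 mol.
mass = 0.005697 mol x 100.09 g/mol = 0.570 g.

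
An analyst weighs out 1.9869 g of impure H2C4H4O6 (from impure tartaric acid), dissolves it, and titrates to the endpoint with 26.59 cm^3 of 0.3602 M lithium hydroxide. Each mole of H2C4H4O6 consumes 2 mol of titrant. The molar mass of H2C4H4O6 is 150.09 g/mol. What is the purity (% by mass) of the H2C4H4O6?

n(LiOH) = 0.3602 x 0.02659 = 0.009578 mol.
n(H2C4H4O6) = 0.009578 / 2 = 0.004789 mol.
mass of H2C4H4O6 = 0.004789 x 150.09 = 0.7188 g.
% purity = 0.7188 / 1.9869 x 100 = 36.2%.

36.2%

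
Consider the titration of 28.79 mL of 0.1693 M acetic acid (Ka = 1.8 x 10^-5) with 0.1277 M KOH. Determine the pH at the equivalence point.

8.80

n(CH3COOH) = 0.1693 x 0.02879 = 0.004874 mol; V(KOH) at equivalence = 0.004874/0.1277 = 0.03817 L.
At equivalence all the acid is converted to CH3COO-; total volume = 0.02879 + 0.03817 = 0.06696 L, so [CH3COO-] = 0.004874/0.06696 = 0.07279 M.
Kb = Kw/Ka = 1.0e-14 / 1.8 x 10^-5 = 5.56e-10.
[OH^-] = sqrt(Kb x [CH3COO-]) = sqrt(5.56e-10 x 0.07279) = 6.36e-6 M.
pOH = 5.20, so pH = 14.00 - 5.20 = 8.80.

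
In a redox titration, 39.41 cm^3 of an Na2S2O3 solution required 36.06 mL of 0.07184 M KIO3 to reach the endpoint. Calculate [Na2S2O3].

0.394 M

n(KIO3) = 0.07184 x 0.03606 = 0.002591 mol.
From the balanced equation, 1 mol KIO3 reacts with 6 mol Na2S2O3, so n(Na2S2O3) = 0.002591 x 6/1 = 0.01554 mol.
[Na2S2O3] = 0.01554 / 0.03941 L = 0.394 M.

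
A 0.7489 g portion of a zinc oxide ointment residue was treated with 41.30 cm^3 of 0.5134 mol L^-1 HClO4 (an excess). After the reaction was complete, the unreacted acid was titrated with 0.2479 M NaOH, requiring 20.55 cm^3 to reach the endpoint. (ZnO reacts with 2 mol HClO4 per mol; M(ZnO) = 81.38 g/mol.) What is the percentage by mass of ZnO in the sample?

Total n(HClO4) added = 0.5134 x 0.04130 = 0.02120 mol.
n(NaOH) used = 0.2479 x 0.02055 = 0.005094 mol, which equals the excess n(HClO4).
So n(HClO4) consumed by the sample = 0.02120 - 0.005094 = 0.01611 mol.
n(ZnO) = 0.01611 / 2 = 0.008055 mol.
mass ZnO = 0.008055 x 81.38 = 0.6555 g, so %ZnO = 0.6555/0.7489 x 100 = 87.5%.

87.5%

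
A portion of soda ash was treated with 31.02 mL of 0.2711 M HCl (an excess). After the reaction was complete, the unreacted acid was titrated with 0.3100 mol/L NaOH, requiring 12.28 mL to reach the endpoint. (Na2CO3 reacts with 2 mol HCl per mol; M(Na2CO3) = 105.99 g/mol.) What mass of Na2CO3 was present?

0.244 g

Total n(HCl) added = 0.2711 x 0.03102 = 0.008410 mol.
n(NaOH) used = 0.3100 x 0.01228 = 0.003807 mol, which equals the excess n(HCl).
So n(HCl) consumed by the sample = 0.008410 - 0.003807 = 0.004603 mol.
n(Na2CO3) = 0.004603 / 2 = 0.002301 mol.
mass = 0.002301 mol x 105.99 g/mol = 0.244 g.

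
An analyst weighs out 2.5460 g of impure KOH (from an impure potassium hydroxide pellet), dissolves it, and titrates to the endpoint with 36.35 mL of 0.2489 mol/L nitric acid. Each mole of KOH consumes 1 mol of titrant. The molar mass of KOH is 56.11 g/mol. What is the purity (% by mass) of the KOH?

n(HNO3) = 0.2489 x 0.03635 = 0.009048 mol.
n(KOH) = 0.009048 / 1 = 0.009048 mol.
mass of KOH = 0.009048 x 56.11 = 0.5077 g.
% purity = 0.5077 / 2.5460 x 100 = 19.9%.

19.9%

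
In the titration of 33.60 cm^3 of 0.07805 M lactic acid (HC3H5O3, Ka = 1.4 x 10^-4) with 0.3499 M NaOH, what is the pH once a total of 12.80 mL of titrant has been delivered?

n(acid) = 0.07805 x 0.03360 = 0.002622 mol; n(NaOH) added = 0.3499 x 0.01280 = 0.004479 mol.
Base is in excess by 0.004479 - 0.002622 = 0.001856 mol in a total volume of 0.04640 L.
[OH^-] = 0.001856/0.04640 = 0.04001 M, so pOH = 1.40 and pH = 14.00 - 1.40 = 12.60.

12.60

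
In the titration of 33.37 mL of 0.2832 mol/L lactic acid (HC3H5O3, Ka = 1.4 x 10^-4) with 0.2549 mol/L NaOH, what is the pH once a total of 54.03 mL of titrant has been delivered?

n(acid) = 0.2832 x 0.03337 = 0.009450 mol; n(NaOH) added = 0.2549 x 0.05403 = 0.01377 mol.
Base is in excess by 0.01377 - 0.009450 = 0.004322 mol in a total volume of 0.08740 L.
[OH^-] = 0.004322/0.08740 = 0.04945 M, so pOH = 1.31 and pH = 14.00 - 1.31 = 12.69.

12.69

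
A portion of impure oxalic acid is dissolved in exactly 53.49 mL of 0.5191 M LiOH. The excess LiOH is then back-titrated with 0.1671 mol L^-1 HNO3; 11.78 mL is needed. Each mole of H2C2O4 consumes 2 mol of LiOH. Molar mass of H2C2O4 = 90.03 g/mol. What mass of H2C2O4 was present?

Total n(LiOH) added = 0.5191 x 0.05349 = 0.02777 mol.
n(HNO3) used = 0.1671 x 0.01178 = 0.001968 mol, which equals the excess n(LiOH).
So n(LiOH) consumed by the sample = 0.02777 - 0.001968 = 0.02580 mol.
n(H2C2O4) = 0.02580 / 2 = 0.01290 mol.
mass = 0.01290 mol x 90.03 g/mol = 1.16 g.

1.16 g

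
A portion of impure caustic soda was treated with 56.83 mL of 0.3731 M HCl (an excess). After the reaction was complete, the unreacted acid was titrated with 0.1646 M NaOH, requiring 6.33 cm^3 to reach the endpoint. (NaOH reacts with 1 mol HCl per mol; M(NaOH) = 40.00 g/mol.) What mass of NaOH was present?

Total n(HCl) added = 0.3731 x 0.05683 = 0.02120 mol.
n(NaOH) used = 0.1646 x 0.006330 = 0.001042 mol, which equals the excess n(HCl).
So n(HCl) consumed by the sample = 0.02120 - 0.001042 = 0.02016 mol.
n(NaOH) = 0.02016 / 1 = 0.02016 mol.
mass = 0.02016 mol x 40.00 g/mol = 0.806 g.

0.806 g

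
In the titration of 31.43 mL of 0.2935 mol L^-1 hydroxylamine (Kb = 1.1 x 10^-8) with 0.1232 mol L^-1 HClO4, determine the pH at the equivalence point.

3.55

n(NH2OH) = 0.2935 x 0.03143 = 0.009225 mol; V(HClO4) at equivalence = 0.009225/0.1232 = 0.07488 L.
At equivalence the base is fully converted to NH3OH+; total volume = 0.1063 L, so [NH3OH+] = 0.009225/0.1063 = 0.08678 M.
Ka(NH3OH+) = Kw/Kb = 1.0e-14 / 1.1 x 10^-8 = 9.09e-7.
[H^+] = sqrt(Ka x [NH3OH+]) = sqrt(9.09e-7 x 0.08678) = 0.000281 M.
pH = -log(0.000281) = 3.55.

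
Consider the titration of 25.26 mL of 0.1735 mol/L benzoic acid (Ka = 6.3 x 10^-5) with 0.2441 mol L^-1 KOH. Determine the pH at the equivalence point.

8.60

n(C6H5COOH) = 0.1735 x 0.02526 = 0.004383 mol; V(KOH) at equivalence = 0.004383/0.2441 = 0.01795 L.
At equivalence all the acid is converted to C6H5COO-; total volume = 0.02526 + 0.01795 = 0.04321 L, so [C6H5COO-] = 0.004383/0.04321 = 0.1014 M.
Kb = Kw/Ka = 1.0e-14 / 6.3 x 10^-5 = 1.59e-10.
[OH^-] = sqrt(Kb x [C6H5COO-]) = sqrt(1.59e-10 x 0.1014) = 4.01e-6 M.
pOH = 5.40, so pH = 14.00 - 5.40 = 8.60.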